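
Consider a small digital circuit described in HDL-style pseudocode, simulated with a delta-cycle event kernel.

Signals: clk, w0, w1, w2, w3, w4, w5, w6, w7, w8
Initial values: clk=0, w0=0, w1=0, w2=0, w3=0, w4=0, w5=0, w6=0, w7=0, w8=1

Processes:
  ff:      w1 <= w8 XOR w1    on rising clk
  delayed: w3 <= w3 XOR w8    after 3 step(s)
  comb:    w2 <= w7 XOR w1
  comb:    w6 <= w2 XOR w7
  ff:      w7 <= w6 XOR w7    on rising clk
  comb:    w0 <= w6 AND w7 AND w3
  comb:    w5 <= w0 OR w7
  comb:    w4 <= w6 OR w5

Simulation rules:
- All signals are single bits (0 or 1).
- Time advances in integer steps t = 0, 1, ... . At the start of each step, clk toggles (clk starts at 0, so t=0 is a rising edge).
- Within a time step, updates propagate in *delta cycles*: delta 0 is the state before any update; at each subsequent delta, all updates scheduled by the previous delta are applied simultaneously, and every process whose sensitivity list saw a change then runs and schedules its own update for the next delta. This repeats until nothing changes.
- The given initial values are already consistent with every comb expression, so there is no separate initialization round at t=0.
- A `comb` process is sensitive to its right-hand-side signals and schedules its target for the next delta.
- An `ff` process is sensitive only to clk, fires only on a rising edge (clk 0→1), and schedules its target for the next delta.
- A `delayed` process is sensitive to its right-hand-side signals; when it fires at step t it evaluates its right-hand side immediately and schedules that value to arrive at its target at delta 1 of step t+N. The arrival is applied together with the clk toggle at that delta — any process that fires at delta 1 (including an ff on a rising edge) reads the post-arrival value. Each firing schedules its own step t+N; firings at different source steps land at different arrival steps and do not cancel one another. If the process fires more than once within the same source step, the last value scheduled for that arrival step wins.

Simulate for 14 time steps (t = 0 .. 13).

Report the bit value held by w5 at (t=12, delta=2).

1

t=0 Δ0: w2=0 w4=0 w0=0 w5=0 w7=0 w6=0 clk=0 w1=0 w3=0 w8=1
  Δ1: clk:0→1
  Δ2: w1:0→1
  Δ3: w2:0→1
  Δ4: w6:0→1
  Δ5: w4:0→1
  (5Δ to stable)
t=1 Δ0: w2=1 w4=1 w0=0 w5=0 w7=0 w6=1 clk=1 w1=1 w3=0 w8=1
  Δ1: clk:1→0
  (1Δ to stable)
t=2 Δ0: w2=1 w4=1 w0=0 w5=0 w7=0 w6=1 clk=0 w1=1 w3=0 w8=1
  Δ1: clk:0→1
  Δ2: w7:0→1, w1:1→0
  Δ3: w5:0→1, w6:1→0
  (3Δ to stable)
t=3 Δ0: w2=1 w4=1 w0=0 w5=1 w7=1 w6=0 clk=1 w1=0 w3=0 w8=1
  Δ1: clk:1→0
  (1Δ to stable)
t=4 Δ0: w2=1 w4=1 w0=0 w5=1 w7=1 w6=0 clk=0 w1=0 w3=0 w8=1
  Δ1: clk:0→1
  Δ2: w1:0→1
  Δ3: w2:1→0
  Δ4: w6:0→1
  (4Δ to stable)
t=5 Δ0: w2=0 w4=1 w0=0 w5=1 w7=1 w6=1 clk=1 w1=1 w3=0 w8=1
  Δ1: clk:1→0
  (1Δ to stable)
t=6 Δ0: w2=0 w4=1 w0=0 w5=1 w7=1 w6=1 clk=0 w1=1 w3=0 w8=1
  Δ1: clk:0→1
  Δ2: w7:1→0, w1:1→0
  Δ3: w5:1→0, w6:1→0
  Δ4: w4:1→0
  (4Δ to stable)
t=7 Δ0: w2=0 w4=0 w0=0 w5=0 w7=0 w6=0 clk=1 w1=0 w3=0 w8=1
  Δ1: clk:1→0
  (1Δ to stable)
t=8 Δ0: w2=0 w4=0 w0=0 w5=0 w7=0 w6=0 clk=0 w1=0 w3=0 w8=1
  Δ1: clk:0→1
  Δ2: w1:0→1
  Δ3: w2:0→1
  Δ4: w6:0→1
  Δ5: w4:0→1
  (5Δ to stable)
t=9 Δ0: w2=1 w4=1 w0=0 w5=0 w7=0 w6=1 clk=1 w1=1 w3=0 w8=1
  Δ1: clk:1→0
  (1Δ to stable)
t=10 Δ0: w2=1 w4=1 w0=0 w5=0 w7=0 w6=1 clk=0 w1=1 w3=0 w8=1
  Δ1: clk:0→1
  Δ2: w7:0→1, w1:1→0
  Δ3: w5:0→1, w6:1→0
  (3Δ to stable)
t=11 Δ0: w2=1 w4=1 w0=0 w5=1 w7=1 w6=0 clk=1 w1=0 w3=0 w8=1
  Δ1: clk:1→0
  (1Δ to stable)
t=12 Δ0: w2=1 w4=1 w0=0 w5=1 w7=1 w6=0 clk=0 w1=0 w3=0 w8=1
  Δ1: clk:0→1
  Δ2: w1:0→1
  Δ3: w2:1→0
  Δ4: w6:0→1
  (4Δ to stable)
t=13 Δ0: w2=0 w4=1 w0=0 w5=1 w7=1 w6=1 clk=1 w1=1 w3=0 w8=1
  Δ1: clk:1→0
  (1Δ to stable)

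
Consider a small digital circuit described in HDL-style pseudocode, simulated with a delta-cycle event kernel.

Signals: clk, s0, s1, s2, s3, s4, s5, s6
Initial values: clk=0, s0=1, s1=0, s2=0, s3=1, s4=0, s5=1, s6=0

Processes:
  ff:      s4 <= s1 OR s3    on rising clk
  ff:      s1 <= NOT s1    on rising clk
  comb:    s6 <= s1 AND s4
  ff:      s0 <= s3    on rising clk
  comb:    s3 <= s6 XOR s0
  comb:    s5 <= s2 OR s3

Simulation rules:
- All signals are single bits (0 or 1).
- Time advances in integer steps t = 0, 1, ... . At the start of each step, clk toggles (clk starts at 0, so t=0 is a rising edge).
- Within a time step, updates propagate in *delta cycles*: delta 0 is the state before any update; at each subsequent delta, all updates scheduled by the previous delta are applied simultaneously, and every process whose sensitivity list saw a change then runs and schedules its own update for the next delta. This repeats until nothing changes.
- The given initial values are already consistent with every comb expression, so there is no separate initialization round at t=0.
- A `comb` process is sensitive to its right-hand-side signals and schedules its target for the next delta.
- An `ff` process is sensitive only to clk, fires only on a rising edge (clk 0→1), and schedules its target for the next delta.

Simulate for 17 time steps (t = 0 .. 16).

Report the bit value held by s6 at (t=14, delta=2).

0

[bits: clk,s6,s5,s3,s2,s0,s4,s1]
t=0: Δ0=00110100 Δ1=10110100 Δ2=10110111 Δ3=11110111 Δ4=11100111 Δ5=11000111 | 5Δ
t=1: Δ0=11000111 Δ1=01000111 | 1Δ
t=2: Δ0=01000111 Δ1=11000111 Δ2=11000010 Δ3=10010010 Δ4=10100010 Δ5=10000010 | 5Δ
t=3: Δ0=10000010 Δ1=00000010 | 1Δ
t=4: Δ0=00000010 Δ1=10000010 Δ2=10000001 | 2Δ
t=5: Δ0=10000001 Δ1=00000001 | 1Δ
t=6: Δ0=00000001 Δ1=10000001 Δ2=10000010 | 2Δ
t=7: Δ0=10000010 Δ1=00000010 | 1Δ
t=8: Δ0=00000010 Δ1=10000010 Δ2=10000001 | 2Δ
t=9: Δ0=10000001 Δ1=00000001 | 1Δ
t=10: Δ0=00000001 Δ1=10000001 Δ2=10000010 | 2Δ
t=11: Δ0=10000010 Δ1=00000010 | 1Δ
t=12: Δ0=00000010 Δ1=10000010 Δ2=10000001 | 2Δ
t=13: Δ0=10000001 Δ1=00000001 | 1Δ
t=14: Δ0=00000001 Δ1=10000001 Δ2=10000010 | 2Δ
t=15: Δ0=10000010 Δ1=00000010 | 1Δ
t=16: Δ0=00000010 Δ1=10000010 Δ2=10000001 | 2Δ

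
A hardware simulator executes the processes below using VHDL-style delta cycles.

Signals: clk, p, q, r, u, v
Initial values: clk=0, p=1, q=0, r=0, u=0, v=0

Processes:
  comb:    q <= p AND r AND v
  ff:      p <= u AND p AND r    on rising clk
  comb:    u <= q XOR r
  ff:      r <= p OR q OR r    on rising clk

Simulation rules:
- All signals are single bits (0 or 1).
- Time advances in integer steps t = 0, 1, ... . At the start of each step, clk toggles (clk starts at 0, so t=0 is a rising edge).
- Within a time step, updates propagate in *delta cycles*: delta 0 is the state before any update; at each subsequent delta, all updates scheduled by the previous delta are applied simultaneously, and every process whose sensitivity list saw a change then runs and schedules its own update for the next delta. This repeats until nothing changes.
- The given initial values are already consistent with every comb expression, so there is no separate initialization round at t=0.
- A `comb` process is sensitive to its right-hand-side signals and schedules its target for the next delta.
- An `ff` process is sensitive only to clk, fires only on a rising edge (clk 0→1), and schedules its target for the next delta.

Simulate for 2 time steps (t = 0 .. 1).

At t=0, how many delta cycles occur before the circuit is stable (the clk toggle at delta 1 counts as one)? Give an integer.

3

t=0 Δ0: v=0 clk=0 q=0 p=1 u=0 r=0
  Δ1: clk:0→1
  Δ2: p:1→0, r:0→1
  Δ3: u:0→1
  (3Δ to stable)
t=1 Δ0: v=0 clk=1 q=0 p=0 u=1 r=1
  Δ1: clk:1→0
  (1Δ to stable)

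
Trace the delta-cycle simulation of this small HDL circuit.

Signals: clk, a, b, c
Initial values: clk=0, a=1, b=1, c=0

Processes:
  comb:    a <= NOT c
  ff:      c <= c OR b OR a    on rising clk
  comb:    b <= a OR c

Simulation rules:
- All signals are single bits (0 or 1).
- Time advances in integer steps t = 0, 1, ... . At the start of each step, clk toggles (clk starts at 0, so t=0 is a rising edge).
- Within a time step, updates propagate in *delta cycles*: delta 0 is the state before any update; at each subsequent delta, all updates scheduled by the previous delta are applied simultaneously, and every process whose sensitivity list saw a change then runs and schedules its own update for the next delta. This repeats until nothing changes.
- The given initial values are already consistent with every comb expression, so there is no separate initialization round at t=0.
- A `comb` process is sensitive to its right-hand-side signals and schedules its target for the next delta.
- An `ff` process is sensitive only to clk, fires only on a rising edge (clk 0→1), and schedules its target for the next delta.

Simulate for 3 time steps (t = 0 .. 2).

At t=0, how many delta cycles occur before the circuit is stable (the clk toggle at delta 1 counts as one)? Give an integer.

3

t0.Δ0 clk=0 b=1 c=0 a=1
t0.Δ1 clk=1 b=1 c=0 a=1
t0.Δ2 clk=1 b=1 c=1 a=1
t0.Δ3 clk=1 b=1 c=1 a=0
t1.Δ0 clk=1 b=1 c=1 a=0
t1.Δ1 clk=0 b=1 c=1 a=0
t2.Δ0 clk=0 b=1 c=1 a=0
t2.Δ1 clk=1 b=1 c=1 a=0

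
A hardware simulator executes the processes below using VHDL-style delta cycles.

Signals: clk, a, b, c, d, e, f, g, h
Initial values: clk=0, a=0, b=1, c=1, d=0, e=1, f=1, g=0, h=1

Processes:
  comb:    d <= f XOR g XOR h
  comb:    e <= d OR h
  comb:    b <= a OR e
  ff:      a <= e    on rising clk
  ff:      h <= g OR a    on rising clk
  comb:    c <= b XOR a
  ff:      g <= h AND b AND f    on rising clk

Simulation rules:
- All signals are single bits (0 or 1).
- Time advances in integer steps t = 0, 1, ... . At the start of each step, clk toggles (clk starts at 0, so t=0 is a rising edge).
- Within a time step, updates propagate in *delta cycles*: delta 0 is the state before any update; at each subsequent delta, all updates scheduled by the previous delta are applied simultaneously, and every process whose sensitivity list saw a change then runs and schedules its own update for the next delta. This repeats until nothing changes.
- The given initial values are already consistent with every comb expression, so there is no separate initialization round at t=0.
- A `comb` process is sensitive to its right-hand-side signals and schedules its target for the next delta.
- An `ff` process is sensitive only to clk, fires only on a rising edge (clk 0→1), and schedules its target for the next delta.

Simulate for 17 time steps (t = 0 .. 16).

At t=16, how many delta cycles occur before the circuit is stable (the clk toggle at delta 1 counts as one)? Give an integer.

3

t=0 Δ0: h=1 e=1 c=1 d=0 g=0 clk=0 b=1 f=1 a=0
  Δ1: clk:0→1
  Δ2: h:1→0, g:0→1, a:0→1
  Δ3: e:1→0, c:1→0
  (3Δ to stable)
t=1 Δ0: h=0 e=0 c=0 d=0 g=1 clk=1 b=1 f=1 a=1
  Δ1: clk:1→0
  (1Δ to stable)
t=2 Δ0: h=0 e=0 c=0 d=0 g=1 clk=0 b=1 f=1 a=1
  Δ1: clk:0→1
  Δ2: h:0→1, g:1→0, a:1→0
  Δ3: e:0→1, c:0→1, b:1→0
  Δ4: c:1→0, b:0→1
  Δ5: c:0→1
  (5Δ to stable)
t=3 Δ0: h=1 e=1 c=1 d=0 g=0 clk=1 b=1 f=1 a=0
  Δ1: clk:1→0
  (1Δ to stable)
t=4 Δ0: h=1 e=1 c=1 d=0 g=0 clk=0 b=1 f=1 a=0
  Δ1: clk:0→1
  Δ2: h:1→0, g:0→1, a:0→1
  Δ3: e:1→0, c:1→0
  (3Δ to stable)
t=5 Δ0: h=0 e=0 c=0 d=0 g=1 clk=1 b=1 f=1 a=1
  Δ1: clk:1→0
  (1Δ to stable)
t=6 Δ0: h=0 e=0 c=0 d=0 g=1 clk=0 b=1 f=1 a=1
  Δ1: clk:0→1
  Δ2: h:0→1, g:1→0, a:1→0
  Δ3: e:0→1, c:0→1, b:1→0
  Δ4: c:1→0, b:0→1
  Δ5: c:0→1
  (5Δ to stable)
t=7 Δ0: h=1 e=1 c=1 d=0 g=0 clk=1 b=1 f=1 a=0
  Δ1: clk:1→0
  (1Δ to stable)
t=8 Δ0: h=1 e=1 c=1 d=0 g=0 clk=0 b=1 f=1 a=0
  Δ1: clk:0→1
  Δ2: h:1→0, g:0→1, a:0→1
  Δ3: e:1→0, c:1→0
  (3Δ to stable)
t=9 Δ0: h=0 e=0 c=0 d=0 g=1 clk=1 b=1 f=1 a=1
  Δ1: clk:1→0
  (1Δ to stable)
t=10 Δ0: h=0 e=0 c=0 d=0 g=1 clk=0 b=1 f=1 a=1
  Δ1: clk:0→1
  Δ2: h:0→1, g:1→0, a:1→0
  Δ3: e:0→1, c:0→1, b:1→0
  Δ4: c:1→0, b:0→1
  Δ5: c:0→1
  (5Δ to stable)
t=11 Δ0: h=1 e=1 c=1 d=0 g=0 clk=1 b=1 f=1 a=0
  Δ1: clk:1→0
  (1Δ to stable)
t=12 Δ0: h=1 e=1 c=1 d=0 g=0 clk=0 b=1 f=1 a=0
  Δ1: clk:0→1
  Δ2: h:1→0, g:0→1, a:0→1
  Δ3: e:1→0, c:1→0
  (3Δ to stable)
t=13 Δ0: h=0 e=0 c=0 d=0 g=1 clk=1 b=1 f=1 a=1
  Δ1: clk:1→0
  (1Δ to stable)
t=14 Δ0: h=0 e=0 c=0 d=0 g=1 clk=0 b=1 f=1 a=1
  Δ1: clk:0→1
  Δ2: h:0→1, g:1→0, a:1→0
  Δ3: e:0→1, c:0→1, b:1→0
  Δ4: c:1→0, b:0→1
  Δ5: c:0→1
  (5Δ to stable)
t=15 Δ0: h=1 e=1 c=1 d=0 g=0 clk=1 b=1 f=1 a=0
  Δ1: clk:1→0
  (1Δ to stable)
t=16 Δ0: h=1 e=1 c=1 d=0 g=0 clk=0 b=1 f=1 a=0
  Δ1: clk:0→1
  Δ2: h:1→0, g:0→1, a:0→1
  Δ3: e:1→0, c:1→0
  (3Δ to stable)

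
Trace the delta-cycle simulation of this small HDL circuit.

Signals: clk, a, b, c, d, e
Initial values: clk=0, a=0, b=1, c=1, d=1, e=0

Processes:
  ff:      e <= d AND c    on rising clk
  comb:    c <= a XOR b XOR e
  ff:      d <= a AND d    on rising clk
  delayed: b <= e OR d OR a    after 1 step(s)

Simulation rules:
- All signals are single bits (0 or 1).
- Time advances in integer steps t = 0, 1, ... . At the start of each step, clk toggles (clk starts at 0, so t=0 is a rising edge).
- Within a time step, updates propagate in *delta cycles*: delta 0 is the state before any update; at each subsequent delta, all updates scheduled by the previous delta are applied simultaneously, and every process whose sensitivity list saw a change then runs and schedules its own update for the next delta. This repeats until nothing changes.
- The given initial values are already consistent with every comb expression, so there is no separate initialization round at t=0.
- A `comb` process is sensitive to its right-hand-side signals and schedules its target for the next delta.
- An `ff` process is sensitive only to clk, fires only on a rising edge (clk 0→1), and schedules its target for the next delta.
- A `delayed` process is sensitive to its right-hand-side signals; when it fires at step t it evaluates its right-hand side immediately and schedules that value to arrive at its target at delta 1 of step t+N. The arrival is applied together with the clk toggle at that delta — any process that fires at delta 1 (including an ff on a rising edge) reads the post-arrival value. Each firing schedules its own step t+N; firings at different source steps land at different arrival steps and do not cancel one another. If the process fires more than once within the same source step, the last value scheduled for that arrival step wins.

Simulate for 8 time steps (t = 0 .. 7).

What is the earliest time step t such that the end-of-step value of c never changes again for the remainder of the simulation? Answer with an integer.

t0.Δ0 c=1 d=1 clk=0 a=0 b=1 e=0
t0.Δ1 c=1 d=1 clk=1 a=0 b=1 e=0
t0.Δ2 c=1 d=0 clk=1 a=0 b=1 e=1
t0.Δ3 c=0 d=0 clk=1 a=0 b=1 e=1
t1.Δ0 c=0 d=0 clk=1 a=0 b=1 e=1
t1.Δ1 c=0 d=0 clk=0 a=0 b=1 e=1
t2.Δ0 c=0 d=0 clk=0 a=0 b=1 e=1
t2.Δ1 c=0 d=0 clk=1 a=0 b=1 e=1
t2.Δ2 c=0 d=0 clk=1 a=0 b=1 e=0
t2.Δ3 c=1 d=0 clk=1 a=0 b=1 e=0
t3.Δ0 c=1 d=0 clk=1 a=0 b=1 e=0
t3.Δ1 c=1 d=0 clk=0 a=0 b=0 e=0
t3.Δ2 c=0 d=0 clk=0 a=0 b=0 e=0
t4.Δ0 c=0 d=0 clk=0 a=0 b=0 e=0
t4.Δ1 c=0 d=0 clk=1 a=0 b=0 e=0
t5.Δ0 c=0 d=0 clk=1 a=0 b=0 e=0
t5.Δ1 c=0 d=0 clk=0 a=0 b=0 e=0
t6.Δ0 c=0 d=0 clk=0 a=0 b=0 e=0
t6.Δ1 c=0 d=0 clk=1 a=0 b=0 e=0
t7.Δ0 c=0 d=0 clk=1 a=0 b=0 e=0
t7.Δ1 c=0 d=0 clk=0 a=0 b=0 e=0

3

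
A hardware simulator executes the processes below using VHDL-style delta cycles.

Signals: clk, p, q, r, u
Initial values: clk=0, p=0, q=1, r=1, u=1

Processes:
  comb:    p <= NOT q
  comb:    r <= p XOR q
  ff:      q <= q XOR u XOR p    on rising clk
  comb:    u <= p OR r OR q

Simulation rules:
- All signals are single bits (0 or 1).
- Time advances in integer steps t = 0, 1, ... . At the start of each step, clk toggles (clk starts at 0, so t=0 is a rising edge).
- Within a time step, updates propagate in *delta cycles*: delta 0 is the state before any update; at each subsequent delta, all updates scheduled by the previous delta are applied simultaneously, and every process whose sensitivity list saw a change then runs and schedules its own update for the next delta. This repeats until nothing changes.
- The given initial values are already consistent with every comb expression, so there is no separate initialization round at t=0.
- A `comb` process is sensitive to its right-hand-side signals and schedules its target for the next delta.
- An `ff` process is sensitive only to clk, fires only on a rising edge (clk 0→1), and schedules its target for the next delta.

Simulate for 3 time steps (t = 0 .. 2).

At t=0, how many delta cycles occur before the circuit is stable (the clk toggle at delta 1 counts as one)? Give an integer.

[bits: r,clk,p,q,u]
t=0: Δ0=10011 Δ1=11011 Δ2=11001 Δ3=01101 Δ4=11101 | 4Δ
t=1: Δ0=11101 Δ1=10101 | 1Δ
t=2: Δ0=10101 Δ1=11101 | 1Δ

4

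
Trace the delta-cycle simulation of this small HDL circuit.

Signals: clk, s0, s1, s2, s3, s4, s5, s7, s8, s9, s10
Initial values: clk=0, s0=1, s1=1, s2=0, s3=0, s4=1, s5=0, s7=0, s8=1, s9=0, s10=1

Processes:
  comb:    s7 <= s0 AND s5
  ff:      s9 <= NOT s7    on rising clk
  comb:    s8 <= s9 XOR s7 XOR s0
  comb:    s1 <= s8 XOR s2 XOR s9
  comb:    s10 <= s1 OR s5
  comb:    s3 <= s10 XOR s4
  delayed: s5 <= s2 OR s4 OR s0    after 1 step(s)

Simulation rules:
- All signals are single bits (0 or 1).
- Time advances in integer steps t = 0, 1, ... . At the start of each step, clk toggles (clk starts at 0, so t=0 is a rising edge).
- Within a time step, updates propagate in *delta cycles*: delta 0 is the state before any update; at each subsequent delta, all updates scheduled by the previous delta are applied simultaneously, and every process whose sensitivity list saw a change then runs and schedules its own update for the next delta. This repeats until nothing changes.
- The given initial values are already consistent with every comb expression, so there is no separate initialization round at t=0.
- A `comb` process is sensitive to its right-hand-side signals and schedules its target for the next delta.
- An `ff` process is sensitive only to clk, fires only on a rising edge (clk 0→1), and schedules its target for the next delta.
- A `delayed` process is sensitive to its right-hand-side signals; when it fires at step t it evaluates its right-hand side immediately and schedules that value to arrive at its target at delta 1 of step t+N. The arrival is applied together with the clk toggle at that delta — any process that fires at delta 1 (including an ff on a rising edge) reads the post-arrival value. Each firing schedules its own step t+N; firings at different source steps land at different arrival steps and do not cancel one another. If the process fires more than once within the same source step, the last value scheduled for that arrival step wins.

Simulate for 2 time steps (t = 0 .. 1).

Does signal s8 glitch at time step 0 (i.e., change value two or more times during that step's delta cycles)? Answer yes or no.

no

t=0 Δ0: s7=0 s0=1 s8=1 s3=0 s5=0 s4=1 s2=0 clk=0 s9=0 s10=1 s1=1
  Δ1: clk:0→1
  Δ2: s9:0→1
  Δ3: s8:1→0, s1:1→0
  Δ4: s10:1→0, s1:0→1
  Δ5: s3:0→1, s10:0→1
  Δ6: s3:1→0
  (6Δ to stable)
t=1 Δ0: s7=0 s0=1 s8=0 s3=0 s5=0 s4=1 s2=0 clk=1 s9=1 s10=1 s1=1
  Δ1: clk:1→0
  (1Δ to stable)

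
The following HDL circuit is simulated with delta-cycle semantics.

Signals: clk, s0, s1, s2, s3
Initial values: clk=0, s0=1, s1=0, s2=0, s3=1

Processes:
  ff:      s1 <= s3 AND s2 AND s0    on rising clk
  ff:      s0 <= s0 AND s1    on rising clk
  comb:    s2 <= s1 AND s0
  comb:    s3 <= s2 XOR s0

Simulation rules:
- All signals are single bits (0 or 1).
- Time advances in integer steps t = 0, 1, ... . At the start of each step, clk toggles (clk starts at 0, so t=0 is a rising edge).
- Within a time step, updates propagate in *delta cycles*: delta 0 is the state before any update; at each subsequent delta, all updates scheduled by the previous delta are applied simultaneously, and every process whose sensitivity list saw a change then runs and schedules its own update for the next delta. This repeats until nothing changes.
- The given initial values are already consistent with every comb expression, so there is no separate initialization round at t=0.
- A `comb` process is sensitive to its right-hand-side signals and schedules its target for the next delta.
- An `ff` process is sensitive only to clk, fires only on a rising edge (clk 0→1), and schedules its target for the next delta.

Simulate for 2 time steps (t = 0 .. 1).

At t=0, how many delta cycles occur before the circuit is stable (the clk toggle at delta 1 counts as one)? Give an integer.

t0.Δ0 s1=0 s0=1 s3=1 clk=0 s2=0
t0.Δ1 s1=0 s0=1 s3=1 clk=1 s2=0
t0.Δ2 s1=0 s0=0 s3=1 clk=1 s2=0
t0.Δ3 s1=0 s0=0 s3=0 clk=1 s2=0
t1.Δ0 s1=0 s0=0 s3=0 clk=1 s2=0
t1.Δ1 s1=0 s0=0 s3=0 clk=0 s2=0

3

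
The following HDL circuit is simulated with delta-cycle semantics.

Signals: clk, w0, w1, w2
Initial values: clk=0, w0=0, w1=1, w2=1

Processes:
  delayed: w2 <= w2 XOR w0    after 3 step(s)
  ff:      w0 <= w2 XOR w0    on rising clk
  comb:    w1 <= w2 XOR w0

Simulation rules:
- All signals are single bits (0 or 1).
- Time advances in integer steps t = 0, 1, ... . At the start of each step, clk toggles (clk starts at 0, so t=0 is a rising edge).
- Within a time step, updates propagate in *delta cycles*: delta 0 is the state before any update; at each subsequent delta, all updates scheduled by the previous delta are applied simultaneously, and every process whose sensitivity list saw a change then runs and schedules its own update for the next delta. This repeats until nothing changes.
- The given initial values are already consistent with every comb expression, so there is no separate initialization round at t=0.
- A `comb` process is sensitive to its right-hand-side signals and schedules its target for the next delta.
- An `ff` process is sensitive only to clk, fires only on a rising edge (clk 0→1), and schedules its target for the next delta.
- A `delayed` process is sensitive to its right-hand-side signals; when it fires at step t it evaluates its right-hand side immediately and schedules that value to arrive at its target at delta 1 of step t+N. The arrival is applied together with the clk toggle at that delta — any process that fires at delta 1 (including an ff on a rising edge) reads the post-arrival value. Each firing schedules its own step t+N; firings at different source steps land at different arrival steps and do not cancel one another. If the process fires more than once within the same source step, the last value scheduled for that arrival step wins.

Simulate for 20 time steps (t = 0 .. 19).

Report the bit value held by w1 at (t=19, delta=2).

1

[bits: w2,w1,clk,w0]
t=0: Δ0=1100 Δ1=1110 Δ2=1111 Δ3=1011 | 3Δ
t=1: Δ0=1011 Δ1=1001 | 1Δ
t=2: Δ0=1001 Δ1=1011 Δ2=1010 Δ3=1110 | 3Δ
t=3: Δ0=1110 Δ1=0100 Δ2=0000 | 2Δ
t=4: Δ0=0000 Δ1=0010 | 1Δ
t=5: Δ0=0010 Δ1=1000 Δ2=1100 | 2Δ
t=6: Δ0=1100 Δ1=0110 Δ2=0010 | 2Δ
t=7: Δ0=0010 Δ1=0000 | 1Δ
t=8: Δ0=0000 Δ1=1010 Δ2=1111 Δ3=1011 | 3Δ
t=9: Δ0=1011 Δ1=0001 Δ2=0101 | 2Δ
t=10: Δ0=0101 Δ1=0111 | 1Δ
t=11: Δ0=0111 Δ1=0101 | 1Δ
t=12: Δ0=0101 Δ1=1111 Δ2=1010 Δ3=1110 | 3Δ
t=13: Δ0=1110 Δ1=1100 | 1Δ
t=14: Δ0=1100 Δ1=1110 Δ2=1111 Δ3=1011 | 3Δ
t=15: Δ0=1011 Δ1=1001 | 1Δ
t=16: Δ0=1001 Δ1=1011 Δ2=1010 Δ3=1110 | 3Δ
t=17: Δ0=1110 Δ1=0100 Δ2=0000 | 2Δ
t=18: Δ0=0000 Δ1=0010 | 1Δ
t=19: Δ0=0010 Δ1=1000 Δ2=1100 | 2Δ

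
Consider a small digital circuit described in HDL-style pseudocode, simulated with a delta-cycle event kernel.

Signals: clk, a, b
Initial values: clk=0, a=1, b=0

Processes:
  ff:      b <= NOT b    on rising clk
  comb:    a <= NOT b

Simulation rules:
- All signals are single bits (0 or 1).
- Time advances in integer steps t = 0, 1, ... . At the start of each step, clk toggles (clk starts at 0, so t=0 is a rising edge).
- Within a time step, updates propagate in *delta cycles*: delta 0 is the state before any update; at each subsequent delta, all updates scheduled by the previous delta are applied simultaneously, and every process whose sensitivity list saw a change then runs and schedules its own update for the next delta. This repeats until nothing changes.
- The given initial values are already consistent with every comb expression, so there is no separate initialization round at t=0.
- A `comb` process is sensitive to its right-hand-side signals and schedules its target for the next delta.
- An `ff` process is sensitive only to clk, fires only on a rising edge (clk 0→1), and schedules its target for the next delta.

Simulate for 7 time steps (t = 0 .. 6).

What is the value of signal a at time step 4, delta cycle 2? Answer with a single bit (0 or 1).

1

t0.Δ0 b=0 clk=0 a=1
t0.Δ1 b=0 clk=1 a=1
t0.Δ2 b=1 clk=1 a=1
t0.Δ3 b=1 clk=1 a=0
t1.Δ0 b=1 clk=1 a=0
t1.Δ1 b=1 clk=0 a=0
t2.Δ0 b=1 clk=0 a=0
t2.Δ1 b=1 clk=1 a=0
t2.Δ2 b=0 clk=1 a=0
t2.Δ3 b=0 clk=1 a=1
t3.Δ0 b=0 clk=1 a=1
t3.Δ1 b=0 clk=0 a=1
t4.Δ0 b=0 clk=0 a=1
t4.Δ1 b=0 clk=1 a=1
t4.Δ2 b=1 clk=1 a=1
t4.Δ3 b=1 clk=1 a=0
t5.Δ0 b=1 clk=1 a=0
t5.Δ1 b=1 clk=0 a=0
t6.Δ0 b=1 clk=0 a=0
t6.Δ1 b=1 clk=1 a=0
t6.Δ2 b=0 clk=1 a=0
t6.Δ3 b=0 clk=1 a=1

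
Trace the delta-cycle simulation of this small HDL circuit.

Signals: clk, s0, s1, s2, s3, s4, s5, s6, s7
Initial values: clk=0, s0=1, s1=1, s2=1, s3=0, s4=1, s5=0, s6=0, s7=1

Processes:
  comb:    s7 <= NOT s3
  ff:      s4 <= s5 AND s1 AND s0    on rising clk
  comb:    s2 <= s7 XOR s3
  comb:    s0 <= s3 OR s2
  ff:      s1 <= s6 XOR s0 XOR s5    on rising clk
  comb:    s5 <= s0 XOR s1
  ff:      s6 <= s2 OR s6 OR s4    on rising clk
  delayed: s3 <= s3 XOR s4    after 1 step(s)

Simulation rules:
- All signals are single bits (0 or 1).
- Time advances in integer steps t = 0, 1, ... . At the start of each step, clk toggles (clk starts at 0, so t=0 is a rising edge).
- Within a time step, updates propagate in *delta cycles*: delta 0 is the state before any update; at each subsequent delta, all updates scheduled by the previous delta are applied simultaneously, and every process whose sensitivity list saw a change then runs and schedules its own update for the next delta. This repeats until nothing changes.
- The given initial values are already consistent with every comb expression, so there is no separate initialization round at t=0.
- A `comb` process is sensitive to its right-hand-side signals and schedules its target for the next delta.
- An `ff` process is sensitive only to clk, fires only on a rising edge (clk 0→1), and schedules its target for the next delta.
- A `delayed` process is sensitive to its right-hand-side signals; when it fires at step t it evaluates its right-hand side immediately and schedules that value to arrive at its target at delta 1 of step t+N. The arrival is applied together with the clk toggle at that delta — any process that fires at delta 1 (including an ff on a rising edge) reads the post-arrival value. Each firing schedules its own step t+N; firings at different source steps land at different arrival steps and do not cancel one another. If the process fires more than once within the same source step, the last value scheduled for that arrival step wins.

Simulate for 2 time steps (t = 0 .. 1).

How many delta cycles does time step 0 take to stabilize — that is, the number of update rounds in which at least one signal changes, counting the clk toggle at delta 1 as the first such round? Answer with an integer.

2

t0.Δ0 s7=1 s2=1 s0=1 s1=1 clk=0 s4=1 s3=0 s5=0 s6=0
t0.Δ1 s7=1 s2=1 s0=1 s1=1 clk=1 s4=1 s3=0 s5=0 s6=0
t0.Δ2 s7=1 s2=1 s0=1 s1=1 clk=1 s4=0 s3=0 s5=0 s6=1
t1.Δ0 s7=1 s2=1 s0=1 s1=1 clk=1 s4=0 s3=0 s5=0 s6=1
t1.Δ1 s7=1 s2=1 s0=1 s1=1 clk=0 s4=0 s3=0 s5=0 s6=1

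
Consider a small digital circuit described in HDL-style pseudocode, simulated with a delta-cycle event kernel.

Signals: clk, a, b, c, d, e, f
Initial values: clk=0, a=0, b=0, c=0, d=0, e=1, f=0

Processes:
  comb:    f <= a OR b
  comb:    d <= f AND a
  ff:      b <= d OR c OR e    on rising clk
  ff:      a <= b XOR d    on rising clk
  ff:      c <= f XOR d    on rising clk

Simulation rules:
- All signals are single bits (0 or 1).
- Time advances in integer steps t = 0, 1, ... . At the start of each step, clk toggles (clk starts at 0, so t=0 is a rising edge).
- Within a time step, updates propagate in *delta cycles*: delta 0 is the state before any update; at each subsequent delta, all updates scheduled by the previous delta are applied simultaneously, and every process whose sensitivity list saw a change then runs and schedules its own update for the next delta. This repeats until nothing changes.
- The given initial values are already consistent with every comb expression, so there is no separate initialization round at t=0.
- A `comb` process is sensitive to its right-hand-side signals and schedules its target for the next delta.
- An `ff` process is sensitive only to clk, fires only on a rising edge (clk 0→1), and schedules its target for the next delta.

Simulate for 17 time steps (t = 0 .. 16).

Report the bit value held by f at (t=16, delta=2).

t=0 Δ0: clk=0 f=0 a=0 c=0 e=1 d=0 b=0
  Δ1: clk:0→1
  Δ2: b:0→1
  Δ3: f:0→1
  (3Δ to stable)
t=1 Δ0: clk=1 f=1 a=0 c=0 e=1 d=0 b=1
  Δ1: clk:1→0
  (1Δ to stable)
t=2 Δ0: clk=0 f=1 a=0 c=0 e=1 d=0 b=1
  Δ1: clk:0→1
  Δ2: a:0→1, c:0→1
  Δ3: d:0→1
  (3Δ to stable)
t=3 Δ0: clk=1 f=1 a=1 c=1 e=1 d=1 b=1
  Δ1: clk:1→0
  (1Δ to stable)
t=4 Δ0: clk=0 f=1 a=1 c=1 e=1 d=1 b=1
  Δ1: clk:0→1
  Δ2: a:1→0, c:1→0
  Δ3: d:1→0
  (3Δ to stable)
t=5 Δ0: clk=1 f=1 a=0 c=0 e=1 d=0 b=1
  Δ1: clk:1→0
  (1Δ to stable)
t=6 Δ0: clk=0 f=1 a=0 c=0 e=1 d=0 b=1
  Δ1: clk:0→1
  Δ2: a:0→1, c:0→1
  Δ3: d:0→1
  (3Δ to stable)
t=7 Δ0: clk=1 f=1 a=1 c=1 e=1 d=1 b=1
  Δ1: clk:1→0
  (1Δ to stable)
t=8 Δ0: clk=0 f=1 a=1 c=1 e=1 d=1 b=1
  Δ1: clk:0→1
  Δ2: a:1→0, c:1→0
  Δ3: d:1→0
  (3Δ to stable)
t=9 Δ0: clk=1 f=1 a=0 c=0 e=1 d=0 b=1
  Δ1: clk:1→0
  (1Δ to stable)
t=10 Δ0: clk=0 f=1 a=0 c=0 e=1 d=0 b=1
  Δ1: clk:0→1
  Δ2: a:0→1, c:0→1
  Δ3: d:0→1
  (3Δ to stable)
t=11 Δ0: clk=1 f=1 a=1 c=1 e=1 d=1 b=1
  Δ1: clk:1→0
  (1Δ to stable)
t=12 Δ0: clk=0 f=1 a=1 c=1 e=1 d=1 b=1
  Δ1: clk:0→1
  Δ2: a:1→0, c:1→0
  Δ3: d:1→0
  (3Δ to stable)
t=13 Δ0: clk=1 f=1 a=0 c=0 e=1 d=0 b=1
  Δ1: clk:1→0
  (1Δ to stable)
t=14 Δ0: clk=0 f=1 a=0 c=0 e=1 d=0 b=1
  Δ1: clk:0→1
  Δ2: a:0→1, c:0→1
  Δ3: d:0→1
  (3Δ to stable)
t=15 Δ0: clk=1 f=1 a=1 c=1 e=1 d=1 b=1
  Δ1: clk:1→0
  (1Δ to stable)
t=16 Δ0: clk=0 f=1 a=1 c=1 e=1 d=1 b=1
  Δ1: clk:0→1
  Δ2: a:1→0, c:1→0
  Δ3: d:1→0
  (3Δ to stable)

1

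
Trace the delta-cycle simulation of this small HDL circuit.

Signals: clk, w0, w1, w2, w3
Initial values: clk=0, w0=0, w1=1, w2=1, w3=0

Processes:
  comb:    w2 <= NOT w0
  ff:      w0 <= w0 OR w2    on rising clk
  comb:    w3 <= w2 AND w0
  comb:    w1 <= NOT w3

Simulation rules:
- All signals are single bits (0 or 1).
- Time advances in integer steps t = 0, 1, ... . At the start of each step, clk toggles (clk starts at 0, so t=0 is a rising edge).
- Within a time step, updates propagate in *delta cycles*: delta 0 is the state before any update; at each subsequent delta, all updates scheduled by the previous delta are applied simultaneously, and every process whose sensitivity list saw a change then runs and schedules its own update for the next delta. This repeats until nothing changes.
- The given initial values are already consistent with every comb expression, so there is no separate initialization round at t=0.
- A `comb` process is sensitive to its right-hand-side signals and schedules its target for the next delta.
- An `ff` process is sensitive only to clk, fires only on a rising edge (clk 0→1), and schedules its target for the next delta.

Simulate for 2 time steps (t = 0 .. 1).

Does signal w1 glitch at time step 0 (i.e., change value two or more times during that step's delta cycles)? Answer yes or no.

[bits: w1,clk,w3,w2,w0]
t=0: Δ0=10010 Δ1=11010 Δ2=11011 Δ3=11101 Δ4=01001 Δ5=11001 | 5Δ
t=1: Δ0=11001 Δ1=10001 | 1Δ

yes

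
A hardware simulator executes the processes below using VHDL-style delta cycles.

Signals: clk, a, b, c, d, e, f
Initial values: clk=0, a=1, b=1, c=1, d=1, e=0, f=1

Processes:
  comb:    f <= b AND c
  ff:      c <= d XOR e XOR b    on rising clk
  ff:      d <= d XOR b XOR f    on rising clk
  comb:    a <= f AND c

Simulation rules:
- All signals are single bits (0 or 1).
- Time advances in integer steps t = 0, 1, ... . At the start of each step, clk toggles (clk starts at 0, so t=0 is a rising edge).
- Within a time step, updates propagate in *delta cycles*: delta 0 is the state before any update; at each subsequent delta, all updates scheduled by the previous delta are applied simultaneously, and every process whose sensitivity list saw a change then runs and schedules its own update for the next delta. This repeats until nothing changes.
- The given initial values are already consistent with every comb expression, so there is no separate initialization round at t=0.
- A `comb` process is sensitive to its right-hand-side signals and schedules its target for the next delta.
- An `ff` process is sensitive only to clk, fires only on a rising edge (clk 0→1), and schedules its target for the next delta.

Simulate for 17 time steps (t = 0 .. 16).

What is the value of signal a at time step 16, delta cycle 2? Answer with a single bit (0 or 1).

[bits: b,f,e,c,clk,d,a]
t=0: Δ0=1101011 Δ1=1101111 Δ2=1100111 Δ3=1000110 | 3Δ
t=1: Δ0=1000110 Δ1=1000010 | 1Δ
t=2: Δ0=1000010 Δ1=1000110 Δ2=1000100 | 2Δ
t=3: Δ0=1000100 Δ1=1000000 | 1Δ
t=4: Δ0=1000000 Δ1=1000100 Δ2=1001110 Δ3=1101110 Δ4=1101111 | 4Δ
t=5: Δ0=1101111 Δ1=1101011 | 1Δ
t=6: Δ0=1101011 Δ1=1101111 Δ2=1100111 Δ3=1000110 | 3Δ
t=7: Δ0=1000110 Δ1=1000010 | 1Δ
t=8: Δ0=1000010 Δ1=1000110 Δ2=1000100 | 2Δ
t=9: Δ0=1000100 Δ1=1000000 | 1Δ
t=10: Δ0=1000000 Δ1=1000100 Δ2=1001110 Δ3=1101110 Δ4=1101111 | 4Δ
t=11: Δ0=1101111 Δ1=1101011 | 1Δ
t=12: Δ0=1101011 Δ1=1101111 Δ2=1100111 Δ3=1000110 | 3Δ
t=13: Δ0=1000110 Δ1=1000010 | 1Δ
t=14: Δ0=1000010 Δ1=1000110 Δ2=1000100 | 2Δ
t=15: Δ0=1000100 Δ1=1000000 | 1Δ
t=16: Δ0=1000000 Δ1=1000100 Δ2=1001110 Δ3=1101110 Δ4=1101111 | 4Δ

0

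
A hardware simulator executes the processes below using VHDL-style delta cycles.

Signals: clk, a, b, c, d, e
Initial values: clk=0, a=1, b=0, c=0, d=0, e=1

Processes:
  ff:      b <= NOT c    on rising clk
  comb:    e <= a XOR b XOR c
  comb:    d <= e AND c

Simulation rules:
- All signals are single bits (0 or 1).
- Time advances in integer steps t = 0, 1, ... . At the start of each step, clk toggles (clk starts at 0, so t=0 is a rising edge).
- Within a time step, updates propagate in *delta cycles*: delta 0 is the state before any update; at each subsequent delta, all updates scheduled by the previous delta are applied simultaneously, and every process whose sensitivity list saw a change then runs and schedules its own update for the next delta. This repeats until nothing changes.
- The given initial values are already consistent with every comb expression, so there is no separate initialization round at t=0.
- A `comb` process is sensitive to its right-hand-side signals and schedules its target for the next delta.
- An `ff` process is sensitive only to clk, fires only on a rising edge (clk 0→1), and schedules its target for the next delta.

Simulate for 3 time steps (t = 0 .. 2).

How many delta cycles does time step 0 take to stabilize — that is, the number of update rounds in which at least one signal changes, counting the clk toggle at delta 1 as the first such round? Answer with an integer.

t=0 Δ0: a=1 c=0 e=1 clk=0 d=0 b=0
  Δ1: clk:0→1
  Δ2: b:0→1
  Δ3: e:1→0
  (3Δ to stable)
t=1 Δ0: a=1 c=0 e=0 clk=1 d=0 b=1
  Δ1: clk:1→0
  (1Δ to stable)
t=2 Δ0: a=1 c=0 e=0 clk=0 d=0 b=1
  Δ1: clk:0→1
  (1Δ to stable)

3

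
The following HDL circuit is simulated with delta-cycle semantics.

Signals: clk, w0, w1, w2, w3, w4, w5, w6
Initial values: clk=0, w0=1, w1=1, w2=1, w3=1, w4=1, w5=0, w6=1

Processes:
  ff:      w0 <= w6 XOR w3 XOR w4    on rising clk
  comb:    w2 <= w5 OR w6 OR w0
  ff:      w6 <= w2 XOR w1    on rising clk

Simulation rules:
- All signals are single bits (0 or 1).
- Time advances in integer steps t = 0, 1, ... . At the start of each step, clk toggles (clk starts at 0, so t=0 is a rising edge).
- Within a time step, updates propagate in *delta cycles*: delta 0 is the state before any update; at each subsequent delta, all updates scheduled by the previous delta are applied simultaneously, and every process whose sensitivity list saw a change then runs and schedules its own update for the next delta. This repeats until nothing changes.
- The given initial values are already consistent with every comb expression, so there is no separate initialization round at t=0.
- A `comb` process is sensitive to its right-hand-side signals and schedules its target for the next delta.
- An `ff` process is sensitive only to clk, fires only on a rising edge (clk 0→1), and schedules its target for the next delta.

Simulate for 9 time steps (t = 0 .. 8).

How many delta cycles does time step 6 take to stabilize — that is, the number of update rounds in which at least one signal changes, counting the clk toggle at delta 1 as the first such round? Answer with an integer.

2

t=0 Δ0: w6=1 w5=0 w2=1 w0=1 w1=1 w3=1 clk=0 w4=1
  Δ1: clk:0→1
  Δ2: w6:1→0
  (2Δ to stable)
t=1 Δ0: w6=0 w5=0 w2=1 w0=1 w1=1 w3=1 clk=1 w4=1
  Δ1: clk:1→0
  (1Δ to stable)
t=2 Δ0: w6=0 w5=0 w2=1 w0=1 w1=1 w3=1 clk=0 w4=1
  Δ1: clk:0→1
  Δ2: w0:1→0
  Δ3: w2:1→0
  (3Δ to stable)
t=3 Δ0: w6=0 w5=0 w2=0 w0=0 w1=1 w3=1 clk=1 w4=1
  Δ1: clk:1→0
  (1Δ to stable)
t=4 Δ0: w6=0 w5=0 w2=0 w0=0 w1=1 w3=1 clk=0 w4=1
  Δ1: clk:0→1
  Δ2: w6:0→1
  Δ3: w2:0→1
  (3Δ to stable)
t=5 Δ0: w6=1 w5=0 w2=1 w0=0 w1=1 w3=1 clk=1 w4=1
  Δ1: clk:1→0
  (1Δ to stable)
t=6 Δ0: w6=1 w5=0 w2=1 w0=0 w1=1 w3=1 clk=0 w4=1
  Δ1: clk:0→1
  Δ2: w6:1→0, w0:0→1
  (2Δ to stable)
t=7 Δ0: w6=0 w5=0 w2=1 w0=1 w1=1 w3=1 clk=1 w4=1
  Δ1: clk:1→0
  (1Δ to stable)
t=8 Δ0: w6=0 w5=0 w2=1 w0=1 w1=1 w3=1 clk=0 w4=1
  Δ1: clk:0→1
  Δ2: w0:1→0
  Δ3: w2:1→0
  (3Δ to stable)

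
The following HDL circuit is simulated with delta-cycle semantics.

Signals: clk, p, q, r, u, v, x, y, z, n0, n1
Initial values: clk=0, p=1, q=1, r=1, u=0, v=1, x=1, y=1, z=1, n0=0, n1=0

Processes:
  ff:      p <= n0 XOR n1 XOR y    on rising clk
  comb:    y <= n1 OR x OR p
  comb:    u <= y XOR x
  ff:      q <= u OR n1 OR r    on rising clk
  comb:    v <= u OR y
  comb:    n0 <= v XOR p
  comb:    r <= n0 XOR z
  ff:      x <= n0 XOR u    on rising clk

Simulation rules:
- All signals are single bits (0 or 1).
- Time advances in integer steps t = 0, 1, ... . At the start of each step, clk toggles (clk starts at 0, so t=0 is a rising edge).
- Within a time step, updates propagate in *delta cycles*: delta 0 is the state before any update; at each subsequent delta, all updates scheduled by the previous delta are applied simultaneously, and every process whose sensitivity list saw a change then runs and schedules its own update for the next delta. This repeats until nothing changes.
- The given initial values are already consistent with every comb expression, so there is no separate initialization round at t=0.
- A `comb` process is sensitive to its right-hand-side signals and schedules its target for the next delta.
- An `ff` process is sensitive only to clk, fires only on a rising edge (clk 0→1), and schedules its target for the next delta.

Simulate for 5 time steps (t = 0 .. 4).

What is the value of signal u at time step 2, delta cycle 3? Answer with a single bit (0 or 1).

t0.Δ0 x=1 z=1 r=1 n0=0 u=0 v=1 p=1 q=1 n1=0 y=1 clk=0
t0.Δ1 x=1 z=1 r=1 n0=0 u=0 v=1 p=1 q=1 n1=0 y=1 clk=1
t0.Δ2 x=0 z=1 r=1 n0=0 u=0 v=1 p=1 q=1 n1=0 y=1 clk=1
t0.Δ3 x=0 z=1 r=1 n0=0 u=1 v=1 p=1 q=1 n1=0 y=1 clk=1
t1.Δ0 x=0 z=1 r=1 n0=0 u=1 v=1 p=1 q=1 n1=0 y=1 clk=1
t1.Δ1 x=0 z=1 r=1 n0=0 u=1 v=1 p=1 q=1 n1=0 y=1 clk=0
t2.Δ0 x=0 z=1 r=1 n0=0 u=1 v=1 p=1 q=1 n1=0 y=1 clk=0
t2.Δ1 x=0 z=1 r=1 n0=0 u=1 v=1 p=1 q=1 n1=0 y=1 clk=1
t2.Δ2 x=1 z=1 r=1 n0=0 u=1 v=1 p=1 q=1 n1=0 y=1 clk=1
t2.Δ3 x=1 z=1 r=1 n0=0 u=0 v=1 p=1 q=1 n1=0 y=1 clk=1
t3.Δ0 x=1 z=1 r=1 n0=0 u=0 v=1 p=1 q=1 n1=0 y=1 clk=1
t3.Δ1 x=1 z=1 r=1 n0=0 u=0 v=1 p=1 q=1 n1=0 y=1 clk=0
t4.Δ0 x=1 z=1 r=1 n0=0 u=0 v=1 p=1 q=1 n1=0 y=1 clk=0
t4.Δ1 x=1 z=1 r=1 n0=0 u=0 v=1 p=1 q=1 n1=0 y=1 clk=1
t4.Δ2 x=0 z=1 r=1 n0=0 u=0 v=1 p=1 q=1 n1=0 y=1 clk=1
t4.Δ3 x=0 z=1 r=1 n0=0 u=1 v=1 p=1 q=1 n1=0 y=1 clk=1

0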